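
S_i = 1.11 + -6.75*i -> [1.11, -5.64, -12.39, -19.14, -25.89]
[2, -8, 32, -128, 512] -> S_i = 2*-4^i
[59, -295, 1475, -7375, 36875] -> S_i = 59*-5^i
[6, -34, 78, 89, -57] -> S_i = Random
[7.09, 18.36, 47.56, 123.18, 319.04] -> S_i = 7.09*2.59^i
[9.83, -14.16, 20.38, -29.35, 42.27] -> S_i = 9.83*(-1.44)^i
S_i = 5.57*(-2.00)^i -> [5.57, -11.14, 22.28, -44.56, 89.12]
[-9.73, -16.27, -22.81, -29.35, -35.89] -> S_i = -9.73 + -6.54*i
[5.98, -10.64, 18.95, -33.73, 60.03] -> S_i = 5.98*(-1.78)^i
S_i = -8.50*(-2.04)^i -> [-8.5, 17.34, -35.37, 72.16, -147.21]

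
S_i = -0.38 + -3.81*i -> [-0.38, -4.19, -8.0, -11.81, -15.62]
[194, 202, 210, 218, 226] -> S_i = 194 + 8*i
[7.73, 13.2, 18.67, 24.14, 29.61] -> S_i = 7.73 + 5.47*i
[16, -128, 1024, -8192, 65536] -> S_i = 16*-8^i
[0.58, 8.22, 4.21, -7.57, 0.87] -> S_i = Random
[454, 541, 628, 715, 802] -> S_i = 454 + 87*i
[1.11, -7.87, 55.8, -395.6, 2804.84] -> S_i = 1.11*(-7.09)^i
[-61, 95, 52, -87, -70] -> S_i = Random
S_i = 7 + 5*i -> [7, 12, 17, 22, 27]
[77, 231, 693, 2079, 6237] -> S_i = 77*3^i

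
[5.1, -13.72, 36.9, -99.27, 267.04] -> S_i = 5.10*(-2.69)^i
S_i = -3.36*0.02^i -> [-3.36, -0.07, -0.0, -0.0, -0.0]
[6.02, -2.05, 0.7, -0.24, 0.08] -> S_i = 6.02*(-0.34)^i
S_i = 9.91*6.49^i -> [9.91, 64.32, 417.41, 2708.99, 17581.36]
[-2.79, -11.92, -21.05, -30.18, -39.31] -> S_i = -2.79 + -9.13*i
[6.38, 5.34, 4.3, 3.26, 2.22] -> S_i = 6.38 + -1.04*i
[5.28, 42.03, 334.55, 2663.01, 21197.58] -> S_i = 5.28*7.96^i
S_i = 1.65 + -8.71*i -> [1.65, -7.06, -15.77, -24.48, -33.19]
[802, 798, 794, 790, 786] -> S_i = 802 + -4*i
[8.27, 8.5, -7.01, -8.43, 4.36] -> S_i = Random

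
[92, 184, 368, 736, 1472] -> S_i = 92*2^i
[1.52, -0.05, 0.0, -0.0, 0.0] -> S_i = 1.52*(-0.03)^i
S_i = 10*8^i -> [10, 80, 640, 5120, 40960]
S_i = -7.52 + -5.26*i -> [-7.52, -12.78, -18.04, -23.3, -28.56]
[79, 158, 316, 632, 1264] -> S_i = 79*2^i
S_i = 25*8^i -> [25, 200, 1600, 12800, 102400]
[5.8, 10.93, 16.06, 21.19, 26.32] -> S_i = 5.80 + 5.13*i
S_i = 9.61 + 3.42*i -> [9.61, 13.03, 16.45, 19.87, 23.29]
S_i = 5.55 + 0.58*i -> [5.55, 6.13, 6.71, 7.29, 7.87]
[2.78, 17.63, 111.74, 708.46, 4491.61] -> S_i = 2.78*6.34^i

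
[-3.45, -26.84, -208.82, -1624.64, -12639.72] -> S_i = -3.45*7.78^i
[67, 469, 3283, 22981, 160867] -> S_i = 67*7^i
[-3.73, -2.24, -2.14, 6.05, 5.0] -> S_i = Random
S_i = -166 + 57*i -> [-166, -109, -52, 5, 62]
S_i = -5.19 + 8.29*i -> [-5.19, 3.1, 11.39, 19.68, 27.97]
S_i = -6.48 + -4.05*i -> [-6.48, -10.53, -14.58, -18.63, -22.68]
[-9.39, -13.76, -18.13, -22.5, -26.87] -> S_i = -9.39 + -4.37*i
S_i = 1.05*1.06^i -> [1.05, 1.11, 1.18, 1.25, 1.33]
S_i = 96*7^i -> [96, 672, 4704, 32928, 230496]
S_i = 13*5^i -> [13, 65, 325, 1625, 8125]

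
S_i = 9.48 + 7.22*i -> [9.48, 16.7, 23.92, 31.14, 38.36]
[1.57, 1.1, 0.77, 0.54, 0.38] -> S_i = 1.57*0.70^i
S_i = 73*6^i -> [73, 438, 2628, 15768, 94608]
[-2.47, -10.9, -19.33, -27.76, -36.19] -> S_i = -2.47 + -8.43*i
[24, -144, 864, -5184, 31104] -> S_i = 24*-6^i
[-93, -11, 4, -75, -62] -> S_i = Random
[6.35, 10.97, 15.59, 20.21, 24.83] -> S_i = 6.35 + 4.62*i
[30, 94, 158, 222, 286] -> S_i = 30 + 64*i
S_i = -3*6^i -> [-3, -18, -108, -648, -3888]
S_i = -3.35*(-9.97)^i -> [-3.35, 33.4, -332.99, 3319.94, -33099.81]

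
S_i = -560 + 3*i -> [-560, -557, -554, -551, -548]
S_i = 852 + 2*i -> [852, 854, 856, 858, 860]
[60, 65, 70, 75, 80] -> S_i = 60 + 5*i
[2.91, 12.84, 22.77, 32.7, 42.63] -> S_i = 2.91 + 9.93*i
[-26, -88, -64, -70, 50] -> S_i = Random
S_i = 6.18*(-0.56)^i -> [6.18, -3.46, 1.94, -1.09, 0.61]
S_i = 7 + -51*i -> [7, -44, -95, -146, -197]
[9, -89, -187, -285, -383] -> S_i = 9 + -98*i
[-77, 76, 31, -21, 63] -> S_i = Random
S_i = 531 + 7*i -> [531, 538, 545, 552, 559]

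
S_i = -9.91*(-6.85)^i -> [-9.91, 67.88, -465.0, 3185.26, -21819.06]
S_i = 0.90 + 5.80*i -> [0.9, 6.7, 12.5, 18.3, 24.1]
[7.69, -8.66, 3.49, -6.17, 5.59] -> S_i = Random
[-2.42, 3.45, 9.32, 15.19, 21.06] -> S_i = -2.42 + 5.87*i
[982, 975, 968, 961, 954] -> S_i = 982 + -7*i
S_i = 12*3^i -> [12, 36, 108, 324, 972]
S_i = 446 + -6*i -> [446, 440, 434, 428, 422]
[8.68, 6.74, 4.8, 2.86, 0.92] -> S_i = 8.68 + -1.94*i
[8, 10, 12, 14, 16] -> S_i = 8 + 2*i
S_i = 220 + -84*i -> [220, 136, 52, -32, -116]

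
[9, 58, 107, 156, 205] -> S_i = 9 + 49*i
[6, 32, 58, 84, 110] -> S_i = 6 + 26*i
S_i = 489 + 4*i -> [489, 493, 497, 501, 505]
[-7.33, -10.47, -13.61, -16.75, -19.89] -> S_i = -7.33 + -3.14*i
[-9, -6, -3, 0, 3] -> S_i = -9 + 3*i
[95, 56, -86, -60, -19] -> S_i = Random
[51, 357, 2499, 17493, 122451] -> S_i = 51*7^i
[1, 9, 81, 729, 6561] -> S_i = 1*9^i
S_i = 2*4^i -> [2, 8, 32, 128, 512]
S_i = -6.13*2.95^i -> [-6.13, -18.08, -53.35, -157.37, -464.25]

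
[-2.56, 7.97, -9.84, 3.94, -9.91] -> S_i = Random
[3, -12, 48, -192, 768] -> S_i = 3*-4^i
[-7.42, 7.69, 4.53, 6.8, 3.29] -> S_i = Random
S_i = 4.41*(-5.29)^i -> [4.41, -23.33, 123.41, -652.84, 3453.51]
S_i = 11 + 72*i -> [11, 83, 155, 227, 299]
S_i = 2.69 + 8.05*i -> [2.69, 10.74, 18.79, 26.84, 34.89]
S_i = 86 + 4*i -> [86, 90, 94, 98, 102]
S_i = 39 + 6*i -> [39, 45, 51, 57, 63]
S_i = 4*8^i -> [4, 32, 256, 2048, 16384]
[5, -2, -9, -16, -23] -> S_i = 5 + -7*i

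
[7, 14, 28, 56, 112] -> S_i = 7*2^i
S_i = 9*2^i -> [9, 18, 36, 72, 144]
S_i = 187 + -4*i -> [187, 183, 179, 175, 171]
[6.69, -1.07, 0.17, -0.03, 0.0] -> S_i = 6.69*(-0.16)^i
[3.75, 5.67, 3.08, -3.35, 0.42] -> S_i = Random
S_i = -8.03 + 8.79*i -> [-8.03, 0.76, 9.55, 18.34, 27.13]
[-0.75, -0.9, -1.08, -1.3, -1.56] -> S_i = -0.75*1.20^i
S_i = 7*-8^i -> [7, -56, 448, -3584, 28672]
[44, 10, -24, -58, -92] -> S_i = 44 + -34*i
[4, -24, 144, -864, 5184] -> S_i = 4*-6^i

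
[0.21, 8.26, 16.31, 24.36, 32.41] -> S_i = 0.21 + 8.05*i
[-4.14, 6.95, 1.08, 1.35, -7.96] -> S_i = Random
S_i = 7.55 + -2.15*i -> [7.55, 5.4, 3.25, 1.1, -1.05]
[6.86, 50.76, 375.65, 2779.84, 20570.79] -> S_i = 6.86*7.40^i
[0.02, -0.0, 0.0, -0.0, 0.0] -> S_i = 0.02*(-0.14)^i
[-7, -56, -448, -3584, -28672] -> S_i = -7*8^i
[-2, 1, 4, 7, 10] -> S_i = -2 + 3*i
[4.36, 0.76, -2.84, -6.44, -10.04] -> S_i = 4.36 + -3.60*i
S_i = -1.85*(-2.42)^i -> [-1.85, 4.48, -10.83, 26.22, -63.45]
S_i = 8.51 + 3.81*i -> [8.51, 12.32, 16.13, 19.94, 23.75]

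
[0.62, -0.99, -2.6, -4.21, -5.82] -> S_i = 0.62 + -1.61*i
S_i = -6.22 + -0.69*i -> [-6.22, -6.91, -7.6, -8.29, -8.98]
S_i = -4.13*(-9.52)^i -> [-4.13, 39.32, -374.3, 3563.37, -33923.28]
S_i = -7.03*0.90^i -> [-7.03, -6.33, -5.69, -5.12, -4.61]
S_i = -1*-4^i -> [-1, 4, -16, 64, -256]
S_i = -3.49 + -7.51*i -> [-3.49, -11.0, -18.51, -26.02, -33.53]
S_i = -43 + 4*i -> [-43, -39, -35, -31, -27]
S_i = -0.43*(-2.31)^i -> [-0.43, 0.99, -2.29, 5.3, -12.24]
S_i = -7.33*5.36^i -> [-7.33, -39.29, -210.59, -1128.75, -6050.11]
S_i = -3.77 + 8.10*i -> [-3.77, 4.33, 12.43, 20.53, 28.63]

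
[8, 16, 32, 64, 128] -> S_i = 8*2^i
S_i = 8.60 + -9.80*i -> [8.6, -1.2, -11.0, -20.8, -30.6]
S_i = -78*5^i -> [-78, -390, -1950, -9750, -48750]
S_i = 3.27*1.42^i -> [3.27, 4.64, 6.59, 9.36, 13.3]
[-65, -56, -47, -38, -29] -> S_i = -65 + 9*i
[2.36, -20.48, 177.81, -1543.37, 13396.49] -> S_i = 2.36*(-8.68)^i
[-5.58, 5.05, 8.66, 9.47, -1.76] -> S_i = Random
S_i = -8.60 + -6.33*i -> [-8.6, -14.93, -21.26, -27.59, -33.92]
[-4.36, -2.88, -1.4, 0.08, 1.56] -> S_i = -4.36 + 1.48*i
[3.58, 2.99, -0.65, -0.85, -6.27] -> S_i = Random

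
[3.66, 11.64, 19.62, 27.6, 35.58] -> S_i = 3.66 + 7.98*i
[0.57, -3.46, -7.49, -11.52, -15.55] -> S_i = 0.57 + -4.03*i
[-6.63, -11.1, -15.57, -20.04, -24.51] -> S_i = -6.63 + -4.47*i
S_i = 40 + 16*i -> [40, 56, 72, 88, 104]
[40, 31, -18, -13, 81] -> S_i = Random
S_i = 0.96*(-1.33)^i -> [0.96, -1.28, 1.7, -2.26, 3.0]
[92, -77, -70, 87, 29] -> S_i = Random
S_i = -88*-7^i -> [-88, 616, -4312, 30184, -211288]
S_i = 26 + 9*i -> [26, 35, 44, 53, 62]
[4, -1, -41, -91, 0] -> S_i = Random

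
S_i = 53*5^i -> [53, 265, 1325, 6625, 33125]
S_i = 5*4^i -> [5, 20, 80, 320, 1280]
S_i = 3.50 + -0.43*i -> [3.5, 3.07, 2.64, 2.21, 1.78]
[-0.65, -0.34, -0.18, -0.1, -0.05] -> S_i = -0.65*0.53^i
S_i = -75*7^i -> [-75, -525, -3675, -25725, -180075]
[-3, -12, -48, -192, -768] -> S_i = -3*4^i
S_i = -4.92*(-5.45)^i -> [-4.92, 26.81, -146.14, 796.44, -4340.61]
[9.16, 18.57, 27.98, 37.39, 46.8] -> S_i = 9.16 + 9.41*i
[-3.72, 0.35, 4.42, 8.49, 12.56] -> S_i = -3.72 + 4.07*i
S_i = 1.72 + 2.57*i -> [1.72, 4.29, 6.86, 9.43, 12.0]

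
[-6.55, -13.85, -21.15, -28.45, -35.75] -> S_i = -6.55 + -7.30*i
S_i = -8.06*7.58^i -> [-8.06, -61.09, -463.1, -3510.29, -26607.98]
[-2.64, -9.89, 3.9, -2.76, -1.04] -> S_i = Random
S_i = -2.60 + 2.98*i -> [-2.6, 0.38, 3.36, 6.34, 9.32]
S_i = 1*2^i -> [1, 2, 4, 8, 16]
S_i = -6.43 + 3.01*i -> [-6.43, -3.42, -0.41, 2.6, 5.61]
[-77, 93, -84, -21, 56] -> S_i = Random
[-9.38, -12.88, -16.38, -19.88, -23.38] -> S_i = -9.38 + -3.50*i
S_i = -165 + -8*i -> [-165, -173, -181, -189, -197]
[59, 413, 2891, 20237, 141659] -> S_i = 59*7^i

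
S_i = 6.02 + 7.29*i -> [6.02, 13.31, 20.6, 27.89, 35.18]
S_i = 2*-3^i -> [2, -6, 18, -54, 162]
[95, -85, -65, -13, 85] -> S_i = Random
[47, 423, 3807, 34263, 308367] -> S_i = 47*9^i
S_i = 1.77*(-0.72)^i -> [1.77, -1.27, 0.92, -0.66, 0.48]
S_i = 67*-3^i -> [67, -201, 603, -1809, 5427]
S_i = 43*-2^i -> [43, -86, 172, -344, 688]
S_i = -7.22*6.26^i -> [-7.22, -45.2, -282.93, -1771.17, -11087.52]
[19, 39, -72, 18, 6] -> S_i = Random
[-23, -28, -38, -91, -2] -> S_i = Random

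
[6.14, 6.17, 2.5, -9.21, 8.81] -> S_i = Random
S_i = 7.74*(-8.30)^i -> [7.74, -64.24, 533.21, -4425.63, 36732.74]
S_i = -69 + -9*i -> [-69, -78, -87, -96, -105]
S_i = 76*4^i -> [76, 304, 1216, 4864, 19456]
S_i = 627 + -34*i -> [627, 593, 559, 525, 491]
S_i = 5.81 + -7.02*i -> [5.81, -1.21, -8.23, -15.25, -22.27]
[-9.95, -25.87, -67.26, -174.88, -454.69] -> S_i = -9.95*2.60^i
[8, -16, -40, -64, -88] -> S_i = 8 + -24*i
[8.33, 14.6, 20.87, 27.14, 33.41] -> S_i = 8.33 + 6.27*i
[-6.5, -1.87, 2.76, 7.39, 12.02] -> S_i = -6.50 + 4.63*i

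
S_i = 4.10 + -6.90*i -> [4.1, -2.8, -9.7, -16.6, -23.5]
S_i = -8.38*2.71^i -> [-8.38, -22.71, -61.54, -166.78, -451.98]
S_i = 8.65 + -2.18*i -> [8.65, 6.47, 4.29, 2.11, -0.07]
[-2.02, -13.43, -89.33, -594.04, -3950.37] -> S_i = -2.02*6.65^i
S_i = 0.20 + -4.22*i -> [0.2, -4.02, -8.24, -12.46, -16.68]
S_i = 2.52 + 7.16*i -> [2.52, 9.68, 16.84, 24.0, 31.16]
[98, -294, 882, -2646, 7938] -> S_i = 98*-3^i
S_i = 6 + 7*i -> [6, 13, 20, 27, 34]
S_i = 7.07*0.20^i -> [7.07, 1.41, 0.28, 0.06, 0.01]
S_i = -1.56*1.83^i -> [-1.56, -2.85, -5.22, -9.56, -17.5]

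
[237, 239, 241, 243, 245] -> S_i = 237 + 2*i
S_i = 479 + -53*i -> [479, 426, 373, 320, 267]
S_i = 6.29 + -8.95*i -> [6.29, -2.66, -11.61, -20.56, -29.51]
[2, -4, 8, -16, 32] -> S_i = 2*-2^i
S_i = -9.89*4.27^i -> [-9.89, -42.23, -180.32, -769.98, -3287.82]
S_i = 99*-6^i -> [99, -594, 3564, -21384, 128304]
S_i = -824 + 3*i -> [-824, -821, -818, -815, -812]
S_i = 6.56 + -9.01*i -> [6.56, -2.45, -11.46, -20.47, -29.48]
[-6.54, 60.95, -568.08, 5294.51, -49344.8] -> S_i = -6.54*(-9.32)^i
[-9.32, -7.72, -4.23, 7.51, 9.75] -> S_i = Random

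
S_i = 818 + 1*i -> [818, 819, 820, 821, 822]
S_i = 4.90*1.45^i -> [4.9, 7.1, 10.3, 14.94, 21.66]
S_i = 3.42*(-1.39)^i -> [3.42, -4.75, 6.61, -9.18, 12.77]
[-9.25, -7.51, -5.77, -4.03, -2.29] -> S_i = -9.25 + 1.74*i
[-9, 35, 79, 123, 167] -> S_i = -9 + 44*i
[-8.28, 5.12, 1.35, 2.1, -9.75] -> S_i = Random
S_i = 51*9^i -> [51, 459, 4131, 37179, 334611]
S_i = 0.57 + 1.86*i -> [0.57, 2.43, 4.29, 6.15, 8.01]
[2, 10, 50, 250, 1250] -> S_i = 2*5^i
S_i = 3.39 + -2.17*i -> [3.39, 1.22, -0.95, -3.12, -5.29]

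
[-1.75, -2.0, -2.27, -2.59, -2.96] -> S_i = -1.75*1.14^i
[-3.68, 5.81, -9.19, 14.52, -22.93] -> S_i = -3.68*(-1.58)^i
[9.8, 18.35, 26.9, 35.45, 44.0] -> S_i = 9.80 + 8.55*i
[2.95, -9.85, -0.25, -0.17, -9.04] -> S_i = Random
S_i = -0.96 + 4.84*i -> [-0.96, 3.88, 8.72, 13.56, 18.4]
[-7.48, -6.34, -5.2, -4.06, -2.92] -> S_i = -7.48 + 1.14*i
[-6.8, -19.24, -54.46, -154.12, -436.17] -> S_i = -6.80*2.83^i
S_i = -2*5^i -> [-2, -10, -50, -250, -1250]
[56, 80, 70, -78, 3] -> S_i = Random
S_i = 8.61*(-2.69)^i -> [8.61, -23.16, 62.3, -167.59, 450.83]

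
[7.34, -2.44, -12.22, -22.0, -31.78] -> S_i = 7.34 + -9.78*i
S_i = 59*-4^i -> [59, -236, 944, -3776, 15104]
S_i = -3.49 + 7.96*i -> [-3.49, 4.47, 12.43, 20.39, 28.35]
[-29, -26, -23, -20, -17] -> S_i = -29 + 3*i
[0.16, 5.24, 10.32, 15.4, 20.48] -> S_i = 0.16 + 5.08*i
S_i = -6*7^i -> [-6, -42, -294, -2058, -14406]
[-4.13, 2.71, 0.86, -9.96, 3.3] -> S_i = Random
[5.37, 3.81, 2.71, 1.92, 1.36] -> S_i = 5.37*0.71^i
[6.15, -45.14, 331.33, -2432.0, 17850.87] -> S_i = 6.15*(-7.34)^i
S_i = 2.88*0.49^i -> [2.88, 1.41, 0.69, 0.34, 0.17]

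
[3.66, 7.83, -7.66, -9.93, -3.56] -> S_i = Random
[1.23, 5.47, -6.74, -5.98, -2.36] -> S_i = Random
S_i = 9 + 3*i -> [9, 12, 15, 18, 21]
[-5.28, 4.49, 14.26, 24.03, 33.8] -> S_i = -5.28 + 9.77*i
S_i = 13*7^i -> [13, 91, 637, 4459, 31213]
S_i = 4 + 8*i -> [4, 12, 20, 28, 36]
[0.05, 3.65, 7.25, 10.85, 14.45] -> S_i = 0.05 + 3.60*i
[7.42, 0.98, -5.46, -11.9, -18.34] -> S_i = 7.42 + -6.44*i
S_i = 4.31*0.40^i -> [4.31, 1.72, 0.69, 0.28, 0.11]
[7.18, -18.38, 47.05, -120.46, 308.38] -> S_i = 7.18*(-2.56)^i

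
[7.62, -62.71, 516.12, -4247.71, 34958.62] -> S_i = 7.62*(-8.23)^i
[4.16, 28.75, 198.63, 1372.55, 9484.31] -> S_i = 4.16*6.91^i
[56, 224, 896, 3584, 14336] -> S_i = 56*4^i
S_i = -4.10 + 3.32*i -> [-4.1, -0.78, 2.54, 5.86, 9.18]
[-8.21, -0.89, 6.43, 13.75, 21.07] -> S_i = -8.21 + 7.32*i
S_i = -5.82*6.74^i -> [-5.82, -39.23, -264.39, -1781.98, -12010.54]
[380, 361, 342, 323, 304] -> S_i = 380 + -19*i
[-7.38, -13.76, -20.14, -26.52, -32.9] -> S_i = -7.38 + -6.38*i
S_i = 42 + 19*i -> [42, 61, 80, 99, 118]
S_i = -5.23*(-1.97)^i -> [-5.23, 10.3, -20.3, 39.99, -78.77]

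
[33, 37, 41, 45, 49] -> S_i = 33 + 4*i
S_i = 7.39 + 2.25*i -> [7.39, 9.64, 11.89, 14.14, 16.39]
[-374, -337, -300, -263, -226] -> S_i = -374 + 37*i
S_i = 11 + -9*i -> [11, 2, -7, -16, -25]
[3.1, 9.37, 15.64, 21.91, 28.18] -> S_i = 3.10 + 6.27*i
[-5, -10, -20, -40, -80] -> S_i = -5*2^i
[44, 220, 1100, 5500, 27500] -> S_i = 44*5^i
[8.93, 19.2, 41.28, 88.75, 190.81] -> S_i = 8.93*2.15^i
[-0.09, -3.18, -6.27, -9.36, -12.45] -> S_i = -0.09 + -3.09*i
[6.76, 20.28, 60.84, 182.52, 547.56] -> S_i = 6.76*3.00^i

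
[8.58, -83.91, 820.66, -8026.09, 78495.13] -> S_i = 8.58*(-9.78)^i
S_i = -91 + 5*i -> [-91, -86, -81, -76, -71]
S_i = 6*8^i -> [6, 48, 384, 3072, 24576]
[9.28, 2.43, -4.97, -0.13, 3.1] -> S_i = Random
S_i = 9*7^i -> [9, 63, 441, 3087, 21609]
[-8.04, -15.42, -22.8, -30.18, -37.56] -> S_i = -8.04 + -7.38*i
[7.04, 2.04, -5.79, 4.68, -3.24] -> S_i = Random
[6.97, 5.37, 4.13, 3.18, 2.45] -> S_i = 6.97*0.77^i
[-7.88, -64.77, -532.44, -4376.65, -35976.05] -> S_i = -7.88*8.22^i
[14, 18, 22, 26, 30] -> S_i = 14 + 4*i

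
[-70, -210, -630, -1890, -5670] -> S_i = -70*3^i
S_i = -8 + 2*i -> [-8, -6, -4, -2, 0]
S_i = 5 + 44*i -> [5, 49, 93, 137, 181]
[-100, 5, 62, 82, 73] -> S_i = Random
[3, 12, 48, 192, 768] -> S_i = 3*4^i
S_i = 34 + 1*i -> [34, 35, 36, 37, 38]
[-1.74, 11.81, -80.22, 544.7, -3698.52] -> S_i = -1.74*(-6.79)^i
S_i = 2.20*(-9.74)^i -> [2.2, -21.43, 208.71, -2032.82, 19799.7]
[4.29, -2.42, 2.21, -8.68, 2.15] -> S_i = Random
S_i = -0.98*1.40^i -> [-0.98, -1.37, -1.92, -2.69, -3.76]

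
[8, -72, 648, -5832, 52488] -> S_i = 8*-9^i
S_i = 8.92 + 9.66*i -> [8.92, 18.58, 28.24, 37.9, 47.56]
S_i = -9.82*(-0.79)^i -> [-9.82, 7.76, -6.13, 4.84, -3.82]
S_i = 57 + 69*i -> [57, 126, 195, 264, 333]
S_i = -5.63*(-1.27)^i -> [-5.63, 7.15, -9.08, 11.53, -14.65]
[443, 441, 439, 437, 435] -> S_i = 443 + -2*i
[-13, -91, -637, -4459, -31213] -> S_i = -13*7^i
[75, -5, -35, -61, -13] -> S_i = Random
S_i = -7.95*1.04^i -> [-7.95, -8.27, -8.6, -8.94, -9.3]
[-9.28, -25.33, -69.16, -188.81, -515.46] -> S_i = -9.28*2.73^i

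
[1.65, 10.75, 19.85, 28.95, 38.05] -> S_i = 1.65 + 9.10*i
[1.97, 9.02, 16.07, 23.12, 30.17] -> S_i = 1.97 + 7.05*i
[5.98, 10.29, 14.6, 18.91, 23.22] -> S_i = 5.98 + 4.31*i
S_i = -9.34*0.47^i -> [-9.34, -4.39, -2.06, -0.97, -0.46]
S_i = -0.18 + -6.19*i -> [-0.18, -6.37, -12.56, -18.75, -24.94]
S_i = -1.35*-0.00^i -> [-1.35, 0.0, -0.0, 0.0, -0.0]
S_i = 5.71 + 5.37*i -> [5.71, 11.08, 16.45, 21.82, 27.19]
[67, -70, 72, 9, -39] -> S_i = Random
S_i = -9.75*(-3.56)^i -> [-9.75, 34.71, -123.57, 439.9, -1566.05]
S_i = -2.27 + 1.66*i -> [-2.27, -0.61, 1.05, 2.71, 4.37]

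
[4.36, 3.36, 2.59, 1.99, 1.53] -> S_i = 4.36*0.77^i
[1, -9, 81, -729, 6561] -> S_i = 1*-9^i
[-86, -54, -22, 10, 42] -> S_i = -86 + 32*i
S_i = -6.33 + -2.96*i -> [-6.33, -9.29, -12.25, -15.21, -18.17]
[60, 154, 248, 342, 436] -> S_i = 60 + 94*i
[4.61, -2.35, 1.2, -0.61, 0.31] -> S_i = 4.61*(-0.51)^i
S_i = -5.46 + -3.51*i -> [-5.46, -8.97, -12.48, -15.99, -19.5]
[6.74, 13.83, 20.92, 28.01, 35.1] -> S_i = 6.74 + 7.09*i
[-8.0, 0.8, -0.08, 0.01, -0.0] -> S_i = -8.00*(-0.10)^i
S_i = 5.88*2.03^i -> [5.88, 11.94, 24.23, 49.19, 99.85]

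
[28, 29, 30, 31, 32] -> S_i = 28 + 1*i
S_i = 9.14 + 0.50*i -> [9.14, 9.64, 10.14, 10.64, 11.14]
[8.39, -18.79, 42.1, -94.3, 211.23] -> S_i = 8.39*(-2.24)^i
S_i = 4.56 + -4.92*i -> [4.56, -0.36, -5.28, -10.2, -15.12]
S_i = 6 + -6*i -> [6, 0, -6, -12, -18]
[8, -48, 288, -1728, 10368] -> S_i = 8*-6^i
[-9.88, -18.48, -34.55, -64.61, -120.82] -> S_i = -9.88*1.87^i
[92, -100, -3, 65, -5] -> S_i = Random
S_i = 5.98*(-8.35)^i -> [5.98, -49.93, 416.94, -3481.45, 29070.14]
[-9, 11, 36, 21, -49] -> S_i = Random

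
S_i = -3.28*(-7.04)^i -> [-3.28, 23.09, -162.56, 1144.44, -8056.84]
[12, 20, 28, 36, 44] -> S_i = 12 + 8*i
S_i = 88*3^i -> [88, 264, 792, 2376, 7128]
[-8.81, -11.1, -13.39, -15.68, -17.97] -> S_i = -8.81 + -2.29*i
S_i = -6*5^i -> [-6, -30, -150, -750, -3750]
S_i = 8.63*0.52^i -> [8.63, 4.49, 2.33, 1.21, 0.63]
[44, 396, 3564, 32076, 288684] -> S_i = 44*9^i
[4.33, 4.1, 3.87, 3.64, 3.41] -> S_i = 4.33 + -0.23*i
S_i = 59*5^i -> [59, 295, 1475, 7375, 36875]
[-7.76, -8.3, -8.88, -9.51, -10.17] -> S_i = -7.76*1.07^i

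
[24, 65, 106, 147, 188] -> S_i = 24 + 41*i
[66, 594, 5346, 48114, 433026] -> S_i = 66*9^i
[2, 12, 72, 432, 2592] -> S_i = 2*6^i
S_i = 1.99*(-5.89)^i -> [1.99, -11.72, 69.04, -406.63, 2395.05]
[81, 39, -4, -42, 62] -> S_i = Random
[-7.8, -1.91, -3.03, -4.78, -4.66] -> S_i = Random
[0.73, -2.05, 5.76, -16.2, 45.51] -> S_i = 0.73*(-2.81)^i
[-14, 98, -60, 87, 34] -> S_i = Random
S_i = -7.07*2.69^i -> [-7.07, -19.02, -51.16, -137.62, -370.19]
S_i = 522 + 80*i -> [522, 602, 682, 762, 842]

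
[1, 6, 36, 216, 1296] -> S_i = 1*6^i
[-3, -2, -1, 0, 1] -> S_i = -3 + 1*i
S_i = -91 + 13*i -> [-91, -78, -65, -52, -39]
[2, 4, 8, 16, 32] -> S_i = 2*2^i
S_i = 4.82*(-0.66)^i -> [4.82, -3.18, 2.1, -1.39, 0.91]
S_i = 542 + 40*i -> [542, 582, 622, 662, 702]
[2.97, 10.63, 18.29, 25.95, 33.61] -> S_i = 2.97 + 7.66*i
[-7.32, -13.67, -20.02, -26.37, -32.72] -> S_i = -7.32 + -6.35*i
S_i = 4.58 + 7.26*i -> [4.58, 11.84, 19.1, 26.36, 33.62]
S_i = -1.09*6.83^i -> [-1.09, -7.44, -50.85, -347.29, -2371.97]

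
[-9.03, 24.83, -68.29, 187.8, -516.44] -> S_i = -9.03*(-2.75)^i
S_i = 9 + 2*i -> [9, 11, 13, 15, 17]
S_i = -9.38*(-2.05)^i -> [-9.38, 19.23, -39.42, 80.81, -165.66]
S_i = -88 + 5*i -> [-88, -83, -78, -73, -68]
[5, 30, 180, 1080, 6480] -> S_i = 5*6^i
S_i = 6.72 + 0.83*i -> [6.72, 7.55, 8.38, 9.21, 10.04]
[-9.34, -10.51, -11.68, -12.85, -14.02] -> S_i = -9.34 + -1.17*i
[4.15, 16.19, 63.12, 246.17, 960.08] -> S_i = 4.15*3.90^i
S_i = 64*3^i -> [64, 192, 576, 1728, 5184]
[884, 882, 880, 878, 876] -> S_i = 884 + -2*i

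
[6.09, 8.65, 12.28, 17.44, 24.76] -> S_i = 6.09*1.42^i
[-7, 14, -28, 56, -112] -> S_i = -7*-2^i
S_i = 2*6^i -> [2, 12, 72, 432, 2592]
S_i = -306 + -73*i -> [-306, -379, -452, -525, -598]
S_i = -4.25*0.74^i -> [-4.25, -3.14, -2.33, -1.72, -1.27]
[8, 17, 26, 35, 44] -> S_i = 8 + 9*i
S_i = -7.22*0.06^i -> [-7.22, -0.43, -0.03, -0.0, -0.0]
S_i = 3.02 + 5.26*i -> [3.02, 8.28, 13.54, 18.8, 24.06]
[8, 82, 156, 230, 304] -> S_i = 8 + 74*i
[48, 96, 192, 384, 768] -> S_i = 48*2^i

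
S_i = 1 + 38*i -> [1, 39, 77, 115, 153]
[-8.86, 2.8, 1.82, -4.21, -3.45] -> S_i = Random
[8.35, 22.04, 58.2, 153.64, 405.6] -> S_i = 8.35*2.64^i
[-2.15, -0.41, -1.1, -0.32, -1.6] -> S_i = Random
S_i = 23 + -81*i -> [23, -58, -139, -220, -301]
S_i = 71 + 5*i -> [71, 76, 81, 86, 91]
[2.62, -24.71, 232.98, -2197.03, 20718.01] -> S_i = 2.62*(-9.43)^i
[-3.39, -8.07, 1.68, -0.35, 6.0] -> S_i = Random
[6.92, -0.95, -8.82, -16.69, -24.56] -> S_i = 6.92 + -7.87*i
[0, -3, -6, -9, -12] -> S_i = 0 + -3*i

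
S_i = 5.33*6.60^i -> [5.33, 35.18, 232.17, 1532.35, 10113.53]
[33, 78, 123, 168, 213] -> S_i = 33 + 45*i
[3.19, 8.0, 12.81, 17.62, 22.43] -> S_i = 3.19 + 4.81*i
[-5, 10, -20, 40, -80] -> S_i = -5*-2^i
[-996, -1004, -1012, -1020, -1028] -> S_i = -996 + -8*i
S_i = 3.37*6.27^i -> [3.37, 21.13, 132.48, 830.68, 5208.35]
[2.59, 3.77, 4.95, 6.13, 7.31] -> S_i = 2.59 + 1.18*i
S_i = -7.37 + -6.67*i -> [-7.37, -14.04, -20.71, -27.38, -34.05]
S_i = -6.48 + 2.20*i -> [-6.48, -4.28, -2.08, 0.12, 2.32]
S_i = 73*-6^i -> [73, -438, 2628, -15768, 94608]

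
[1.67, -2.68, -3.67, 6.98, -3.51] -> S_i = Random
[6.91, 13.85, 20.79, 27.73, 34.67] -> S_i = 6.91 + 6.94*i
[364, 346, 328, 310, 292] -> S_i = 364 + -18*i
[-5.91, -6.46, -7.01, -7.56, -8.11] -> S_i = -5.91 + -0.55*i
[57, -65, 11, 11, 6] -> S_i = Random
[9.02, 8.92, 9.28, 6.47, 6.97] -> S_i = Random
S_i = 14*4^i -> [14, 56, 224, 896, 3584]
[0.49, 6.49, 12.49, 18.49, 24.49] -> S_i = 0.49 + 6.00*i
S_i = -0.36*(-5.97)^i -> [-0.36, 2.15, -12.83, 76.6, -457.3]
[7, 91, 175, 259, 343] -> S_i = 7 + 84*i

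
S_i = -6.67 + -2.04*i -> [-6.67, -8.71, -10.75, -12.79, -14.83]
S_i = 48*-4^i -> [48, -192, 768, -3072, 12288]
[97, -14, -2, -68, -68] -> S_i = Random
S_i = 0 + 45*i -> [0, 45, 90, 135, 180]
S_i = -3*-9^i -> [-3, 27, -243, 2187, -19683]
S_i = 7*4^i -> [7, 28, 112, 448, 1792]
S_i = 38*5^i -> [38, 190, 950, 4750, 23750]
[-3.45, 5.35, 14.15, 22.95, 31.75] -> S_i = -3.45 + 8.80*i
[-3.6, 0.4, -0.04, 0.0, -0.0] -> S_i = -3.60*(-0.11)^i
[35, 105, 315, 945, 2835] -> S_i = 35*3^i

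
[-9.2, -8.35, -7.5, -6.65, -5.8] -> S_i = -9.20 + 0.85*i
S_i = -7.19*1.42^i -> [-7.19, -10.21, -14.5, -20.59, -29.23]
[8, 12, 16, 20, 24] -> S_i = 8 + 4*i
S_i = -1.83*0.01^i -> [-1.83, -0.02, -0.0, -0.0, -0.0]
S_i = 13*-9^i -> [13, -117, 1053, -9477, 85293]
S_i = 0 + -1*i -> [0, -1, -2, -3, -4]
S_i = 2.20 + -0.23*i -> [2.2, 1.97, 1.74, 1.51, 1.28]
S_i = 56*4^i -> [56, 224, 896, 3584, 14336]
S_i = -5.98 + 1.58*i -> [-5.98, -4.4, -2.82, -1.24, 0.34]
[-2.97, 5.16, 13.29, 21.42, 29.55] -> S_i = -2.97 + 8.13*i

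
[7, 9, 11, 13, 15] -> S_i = 7 + 2*i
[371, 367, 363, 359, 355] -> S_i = 371 + -4*i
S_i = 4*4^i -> [4, 16, 64, 256, 1024]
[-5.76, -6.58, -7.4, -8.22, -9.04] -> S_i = -5.76 + -0.82*i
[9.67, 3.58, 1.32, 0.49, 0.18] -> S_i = 9.67*0.37^i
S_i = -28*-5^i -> [-28, 140, -700, 3500, -17500]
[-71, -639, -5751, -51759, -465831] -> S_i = -71*9^i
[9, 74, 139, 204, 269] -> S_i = 9 + 65*i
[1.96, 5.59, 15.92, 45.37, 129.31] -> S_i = 1.96*2.85^i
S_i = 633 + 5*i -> [633, 638, 643, 648, 653]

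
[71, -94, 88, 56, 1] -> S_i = Random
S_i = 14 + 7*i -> [14, 21, 28, 35, 42]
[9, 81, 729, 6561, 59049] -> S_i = 9*9^i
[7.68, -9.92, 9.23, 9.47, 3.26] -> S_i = Random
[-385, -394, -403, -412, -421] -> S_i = -385 + -9*i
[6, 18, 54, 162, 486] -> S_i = 6*3^i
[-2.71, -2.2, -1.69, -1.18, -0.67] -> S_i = -2.71 + 0.51*i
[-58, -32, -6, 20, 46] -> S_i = -58 + 26*i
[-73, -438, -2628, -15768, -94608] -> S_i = -73*6^i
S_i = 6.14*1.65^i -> [6.14, 10.13, 16.72, 27.58, 45.51]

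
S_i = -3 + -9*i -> [-3, -12, -21, -30, -39]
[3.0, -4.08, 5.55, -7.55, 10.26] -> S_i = 3.00*(-1.36)^i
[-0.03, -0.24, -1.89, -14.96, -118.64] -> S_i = -0.03*7.93^i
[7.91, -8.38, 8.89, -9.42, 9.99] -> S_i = 7.91*(-1.06)^i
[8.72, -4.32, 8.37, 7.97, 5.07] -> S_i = Random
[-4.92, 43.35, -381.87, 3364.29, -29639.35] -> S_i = -4.92*(-8.81)^i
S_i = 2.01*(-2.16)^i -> [2.01, -4.34, 9.38, -20.26, 43.75]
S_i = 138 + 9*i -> [138, 147, 156, 165, 174]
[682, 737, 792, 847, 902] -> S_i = 682 + 55*i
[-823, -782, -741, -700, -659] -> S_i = -823 + 41*i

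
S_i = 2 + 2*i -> [2, 4, 6, 8, 10]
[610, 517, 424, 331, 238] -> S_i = 610 + -93*i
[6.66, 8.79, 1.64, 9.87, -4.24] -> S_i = Random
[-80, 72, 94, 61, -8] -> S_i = Random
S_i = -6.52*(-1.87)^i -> [-6.52, 12.19, -22.8, 42.64, -79.73]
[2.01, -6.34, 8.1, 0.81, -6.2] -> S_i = Random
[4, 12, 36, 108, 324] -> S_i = 4*3^i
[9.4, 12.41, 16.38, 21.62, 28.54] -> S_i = 9.40*1.32^i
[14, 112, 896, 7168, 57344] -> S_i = 14*8^i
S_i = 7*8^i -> [7, 56, 448, 3584, 28672]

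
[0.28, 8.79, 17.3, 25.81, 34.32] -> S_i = 0.28 + 8.51*i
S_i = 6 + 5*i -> [6, 11, 16, 21, 26]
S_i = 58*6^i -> [58, 348, 2088, 12528, 75168]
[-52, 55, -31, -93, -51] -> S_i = Random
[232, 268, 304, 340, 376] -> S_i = 232 + 36*i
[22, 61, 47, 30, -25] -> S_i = Random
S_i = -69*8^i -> [-69, -552, -4416, -35328, -282624]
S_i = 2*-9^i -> [2, -18, 162, -1458, 13122]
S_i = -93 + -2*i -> [-93, -95, -97, -99, -101]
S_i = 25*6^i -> [25, 150, 900, 5400, 32400]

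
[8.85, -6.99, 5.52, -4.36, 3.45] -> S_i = 8.85*(-0.79)^i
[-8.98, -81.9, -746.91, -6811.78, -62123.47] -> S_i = -8.98*9.12^i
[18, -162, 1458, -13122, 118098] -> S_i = 18*-9^i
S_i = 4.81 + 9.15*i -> [4.81, 13.96, 23.11, 32.26, 41.41]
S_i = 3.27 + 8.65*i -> [3.27, 11.92, 20.57, 29.22, 37.87]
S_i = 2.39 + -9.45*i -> [2.39, -7.06, -16.51, -25.96, -35.41]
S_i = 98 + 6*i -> [98, 104, 110, 116, 122]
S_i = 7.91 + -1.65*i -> [7.91, 6.26, 4.61, 2.96, 1.31]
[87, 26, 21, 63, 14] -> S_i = Random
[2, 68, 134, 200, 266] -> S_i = 2 + 66*i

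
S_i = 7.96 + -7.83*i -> [7.96, 0.13, -7.7, -15.53, -23.36]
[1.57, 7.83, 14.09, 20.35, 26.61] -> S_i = 1.57 + 6.26*i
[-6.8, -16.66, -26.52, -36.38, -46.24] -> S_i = -6.80 + -9.86*i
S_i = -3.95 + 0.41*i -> [-3.95, -3.54, -3.13, -2.72, -2.31]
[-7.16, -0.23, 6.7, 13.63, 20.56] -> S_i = -7.16 + 6.93*i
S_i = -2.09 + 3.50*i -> [-2.09, 1.41, 4.91, 8.41, 11.91]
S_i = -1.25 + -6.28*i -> [-1.25, -7.53, -13.81, -20.09, -26.37]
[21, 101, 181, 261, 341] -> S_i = 21 + 80*i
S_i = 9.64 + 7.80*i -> [9.64, 17.44, 25.24, 33.04, 40.84]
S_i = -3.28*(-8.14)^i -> [-3.28, 26.7, -217.33, 1769.08, -14400.3]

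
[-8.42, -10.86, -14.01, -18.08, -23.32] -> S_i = -8.42*1.29^i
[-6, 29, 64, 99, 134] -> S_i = -6 + 35*i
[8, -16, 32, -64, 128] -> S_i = 8*-2^i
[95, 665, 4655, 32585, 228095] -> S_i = 95*7^i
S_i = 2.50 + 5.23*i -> [2.5, 7.73, 12.96, 18.19, 23.42]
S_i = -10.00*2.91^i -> [-10.0, -29.1, -84.68, -246.42, -717.09]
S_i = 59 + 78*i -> [59, 137, 215, 293, 371]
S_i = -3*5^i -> [-3, -15, -75, -375, -1875]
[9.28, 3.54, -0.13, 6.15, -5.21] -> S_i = Random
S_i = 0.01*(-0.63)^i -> [0.01, -0.01, 0.0, -0.0, 0.0]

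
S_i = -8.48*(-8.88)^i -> [-8.48, 75.3, -668.69, 5937.93, -52728.78]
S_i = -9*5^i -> [-9, -45, -225, -1125, -5625]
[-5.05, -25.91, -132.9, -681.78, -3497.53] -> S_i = -5.05*5.13^i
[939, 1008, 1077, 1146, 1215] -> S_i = 939 + 69*i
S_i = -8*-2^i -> [-8, 16, -32, 64, -128]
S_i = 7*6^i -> [7, 42, 252, 1512, 9072]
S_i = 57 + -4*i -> [57, 53, 49, 45, 41]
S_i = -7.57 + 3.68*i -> [-7.57, -3.89, -0.21, 3.47, 7.15]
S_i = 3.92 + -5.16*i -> [3.92, -1.24, -6.4, -11.56, -16.72]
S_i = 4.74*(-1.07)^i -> [4.74, -5.07, 5.43, -5.81, 6.21]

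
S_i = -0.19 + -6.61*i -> [-0.19, -6.8, -13.41, -20.02, -26.63]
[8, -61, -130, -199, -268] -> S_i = 8 + -69*i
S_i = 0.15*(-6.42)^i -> [0.15, -0.96, 6.18, -39.69, 254.82]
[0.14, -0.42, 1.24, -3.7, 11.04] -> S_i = 0.14*(-2.98)^i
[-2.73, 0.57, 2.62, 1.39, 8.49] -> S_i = Random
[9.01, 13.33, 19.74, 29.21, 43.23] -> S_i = 9.01*1.48^i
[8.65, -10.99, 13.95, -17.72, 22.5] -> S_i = 8.65*(-1.27)^i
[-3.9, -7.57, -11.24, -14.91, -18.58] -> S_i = -3.90 + -3.67*i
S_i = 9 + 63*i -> [9, 72, 135, 198, 261]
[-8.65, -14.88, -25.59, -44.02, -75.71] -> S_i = -8.65*1.72^i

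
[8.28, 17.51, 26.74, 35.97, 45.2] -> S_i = 8.28 + 9.23*i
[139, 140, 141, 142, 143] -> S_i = 139 + 1*i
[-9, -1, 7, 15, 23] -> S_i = -9 + 8*i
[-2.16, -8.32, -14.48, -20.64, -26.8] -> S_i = -2.16 + -6.16*i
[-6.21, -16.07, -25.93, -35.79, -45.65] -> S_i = -6.21 + -9.86*i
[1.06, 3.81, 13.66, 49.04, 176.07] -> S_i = 1.06*3.59^i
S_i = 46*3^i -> [46, 138, 414, 1242, 3726]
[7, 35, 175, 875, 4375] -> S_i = 7*5^i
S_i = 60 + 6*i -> [60, 66, 72, 78, 84]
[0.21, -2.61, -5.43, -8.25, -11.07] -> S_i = 0.21 + -2.82*i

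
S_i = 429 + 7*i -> [429, 436, 443, 450, 457]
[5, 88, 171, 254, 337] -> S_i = 5 + 83*i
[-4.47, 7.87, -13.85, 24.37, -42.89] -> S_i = -4.47*(-1.76)^i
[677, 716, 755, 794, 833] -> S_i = 677 + 39*i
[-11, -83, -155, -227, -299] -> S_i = -11 + -72*i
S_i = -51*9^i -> [-51, -459, -4131, -37179, -334611]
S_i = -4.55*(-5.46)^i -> [-4.55, 24.84, -135.64, 740.61, -4043.73]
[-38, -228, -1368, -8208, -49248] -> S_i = -38*6^i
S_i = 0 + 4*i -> [0, 4, 8, 12, 16]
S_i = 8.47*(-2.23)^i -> [8.47, -18.89, 42.12, -93.93, 209.46]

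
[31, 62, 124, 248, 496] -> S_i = 31*2^i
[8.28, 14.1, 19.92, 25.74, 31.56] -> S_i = 8.28 + 5.82*i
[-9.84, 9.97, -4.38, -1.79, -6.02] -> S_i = Random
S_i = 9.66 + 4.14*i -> [9.66, 13.8, 17.94, 22.08, 26.22]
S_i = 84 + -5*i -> [84, 79, 74, 69, 64]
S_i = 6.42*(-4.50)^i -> [6.42, -28.89, 130.0, -585.02, 2632.6]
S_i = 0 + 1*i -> [0, 1, 2, 3, 4]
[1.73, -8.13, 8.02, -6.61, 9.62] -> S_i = Random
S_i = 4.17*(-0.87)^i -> [4.17, -3.63, 3.16, -2.75, 2.39]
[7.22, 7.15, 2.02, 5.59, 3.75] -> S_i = Random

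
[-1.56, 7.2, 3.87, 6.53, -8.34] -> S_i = Random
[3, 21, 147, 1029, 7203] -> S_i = 3*7^i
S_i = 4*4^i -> [4, 16, 64, 256, 1024]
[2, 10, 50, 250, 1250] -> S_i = 2*5^i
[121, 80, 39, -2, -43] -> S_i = 121 + -41*i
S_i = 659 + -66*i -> [659, 593, 527, 461, 395]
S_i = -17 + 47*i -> [-17, 30, 77, 124, 171]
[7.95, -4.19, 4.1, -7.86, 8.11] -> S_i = Random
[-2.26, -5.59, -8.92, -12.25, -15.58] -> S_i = -2.26 + -3.33*i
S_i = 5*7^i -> [5, 35, 245, 1715, 12005]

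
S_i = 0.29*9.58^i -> [0.29, 2.78, 26.62, 254.97, 2442.64]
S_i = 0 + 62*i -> [0, 62, 124, 186, 248]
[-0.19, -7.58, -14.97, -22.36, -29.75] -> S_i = -0.19 + -7.39*i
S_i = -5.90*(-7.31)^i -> [-5.9, 43.13, -315.27, 2304.65, -16846.96]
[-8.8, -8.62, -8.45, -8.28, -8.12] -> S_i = -8.80*0.98^i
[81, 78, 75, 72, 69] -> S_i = 81 + -3*i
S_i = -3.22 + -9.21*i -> [-3.22, -12.43, -21.64, -30.85, -40.06]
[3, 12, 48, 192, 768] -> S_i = 3*4^i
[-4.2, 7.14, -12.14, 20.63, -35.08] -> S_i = -4.20*(-1.70)^i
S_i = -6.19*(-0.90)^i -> [-6.19, 5.57, -5.01, 4.51, -4.06]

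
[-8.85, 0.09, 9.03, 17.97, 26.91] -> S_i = -8.85 + 8.94*i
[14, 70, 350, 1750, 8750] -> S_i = 14*5^i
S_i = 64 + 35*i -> [64, 99, 134, 169, 204]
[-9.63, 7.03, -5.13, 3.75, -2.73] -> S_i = -9.63*(-0.73)^i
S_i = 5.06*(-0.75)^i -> [5.06, -3.8, 2.85, -2.13, 1.6]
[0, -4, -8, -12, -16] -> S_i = 0 + -4*i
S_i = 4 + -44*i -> [4, -40, -84, -128, -172]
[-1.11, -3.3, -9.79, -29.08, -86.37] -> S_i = -1.11*2.97^i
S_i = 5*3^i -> [5, 15, 45, 135, 405]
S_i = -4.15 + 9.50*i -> [-4.15, 5.35, 14.85, 24.35, 33.85]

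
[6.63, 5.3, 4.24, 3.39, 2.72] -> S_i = 6.63*0.80^i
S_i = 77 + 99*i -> [77, 176, 275, 374, 473]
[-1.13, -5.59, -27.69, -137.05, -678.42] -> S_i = -1.13*4.95^i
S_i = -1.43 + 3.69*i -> [-1.43, 2.26, 5.95, 9.64, 13.33]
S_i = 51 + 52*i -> [51, 103, 155, 207, 259]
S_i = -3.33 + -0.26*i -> [-3.33, -3.59, -3.85, -4.11, -4.37]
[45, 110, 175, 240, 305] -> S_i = 45 + 65*i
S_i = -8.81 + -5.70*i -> [-8.81, -14.51, -20.21, -25.91, -31.61]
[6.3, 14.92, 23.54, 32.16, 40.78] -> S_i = 6.30 + 8.62*i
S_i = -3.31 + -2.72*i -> [-3.31, -6.03, -8.75, -11.47, -14.19]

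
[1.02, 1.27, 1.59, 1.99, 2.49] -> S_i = 1.02*1.25^i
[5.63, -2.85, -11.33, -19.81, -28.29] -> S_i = 5.63 + -8.48*i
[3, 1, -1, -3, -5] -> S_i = 3 + -2*i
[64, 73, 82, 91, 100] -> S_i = 64 + 9*i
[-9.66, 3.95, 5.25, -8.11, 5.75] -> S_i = Random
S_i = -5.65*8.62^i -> [-5.65, -48.7, -419.82, -3618.85, -31194.46]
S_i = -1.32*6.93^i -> [-1.32, -9.15, -63.39, -439.31, -3044.44]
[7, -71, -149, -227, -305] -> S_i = 7 + -78*i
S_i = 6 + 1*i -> [6, 7, 8, 9, 10]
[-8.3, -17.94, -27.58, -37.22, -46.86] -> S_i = -8.30 + -9.64*i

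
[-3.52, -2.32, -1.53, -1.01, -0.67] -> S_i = -3.52*0.66^i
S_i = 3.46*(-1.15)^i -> [3.46, -3.98, 4.58, -5.26, 6.05]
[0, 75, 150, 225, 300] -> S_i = 0 + 75*i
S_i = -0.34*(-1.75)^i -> [-0.34, 0.6, -1.04, 1.82, -3.19]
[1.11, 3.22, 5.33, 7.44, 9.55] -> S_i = 1.11 + 2.11*i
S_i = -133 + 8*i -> [-133, -125, -117, -109, -101]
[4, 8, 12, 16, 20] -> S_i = 4 + 4*i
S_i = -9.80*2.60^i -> [-9.8, -25.48, -66.25, -172.24, -447.84]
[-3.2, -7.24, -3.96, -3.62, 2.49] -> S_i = Random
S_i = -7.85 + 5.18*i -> [-7.85, -2.67, 2.51, 7.69, 12.87]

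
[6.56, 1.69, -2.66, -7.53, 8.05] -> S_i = Random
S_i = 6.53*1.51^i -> [6.53, 9.86, 14.89, 22.48, 33.95]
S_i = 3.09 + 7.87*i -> [3.09, 10.96, 18.83, 26.7, 34.57]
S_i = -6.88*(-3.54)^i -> [-6.88, 24.36, -86.22, 305.21, -1080.44]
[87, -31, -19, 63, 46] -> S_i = Random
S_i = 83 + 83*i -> [83, 166, 249, 332, 415]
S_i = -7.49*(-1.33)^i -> [-7.49, 9.96, -13.25, 17.62, -23.44]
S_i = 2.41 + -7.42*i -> [2.41, -5.01, -12.43, -19.85, -27.27]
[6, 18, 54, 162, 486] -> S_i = 6*3^i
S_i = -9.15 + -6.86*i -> [-9.15, -16.01, -22.87, -29.73, -36.59]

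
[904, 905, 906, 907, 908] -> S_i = 904 + 1*i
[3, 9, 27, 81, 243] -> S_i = 3*3^i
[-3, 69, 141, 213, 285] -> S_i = -3 + 72*i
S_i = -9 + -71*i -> [-9, -80, -151, -222, -293]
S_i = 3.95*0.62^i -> [3.95, 2.45, 1.52, 0.94, 0.58]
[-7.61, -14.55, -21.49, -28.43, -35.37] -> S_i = -7.61 + -6.94*i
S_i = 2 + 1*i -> [2, 3, 4, 5, 6]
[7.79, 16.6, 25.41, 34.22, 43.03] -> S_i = 7.79 + 8.81*i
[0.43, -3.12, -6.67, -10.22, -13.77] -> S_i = 0.43 + -3.55*i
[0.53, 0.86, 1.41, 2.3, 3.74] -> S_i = 0.53*1.63^i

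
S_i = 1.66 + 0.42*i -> [1.66, 2.08, 2.5, 2.92, 3.34]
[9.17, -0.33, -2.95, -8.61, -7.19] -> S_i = Random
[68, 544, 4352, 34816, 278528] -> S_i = 68*8^i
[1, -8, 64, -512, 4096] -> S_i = 1*-8^i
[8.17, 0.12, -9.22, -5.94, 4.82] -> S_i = Random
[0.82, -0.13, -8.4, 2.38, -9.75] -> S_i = Random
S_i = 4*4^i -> [4, 16, 64, 256, 1024]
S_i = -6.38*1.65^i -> [-6.38, -10.53, -17.37, -28.66, -47.29]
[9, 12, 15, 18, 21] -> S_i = 9 + 3*i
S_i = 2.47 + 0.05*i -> [2.47, 2.52, 2.57, 2.62, 2.67]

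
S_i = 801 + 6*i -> [801, 807, 813, 819, 825]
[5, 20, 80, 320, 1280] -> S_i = 5*4^i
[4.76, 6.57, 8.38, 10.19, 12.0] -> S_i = 4.76 + 1.81*i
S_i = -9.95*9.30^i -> [-9.95, -92.54, -860.58, -8003.35, -74431.17]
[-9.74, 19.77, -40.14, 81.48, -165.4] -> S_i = -9.74*(-2.03)^i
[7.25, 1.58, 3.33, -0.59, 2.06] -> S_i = Random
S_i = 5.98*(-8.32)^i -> [5.98, -49.75, 413.95, -3444.06, 28654.61]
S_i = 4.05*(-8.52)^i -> [4.05, -34.51, 293.99, -2504.8, 21340.93]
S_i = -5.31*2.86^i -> [-5.31, -15.19, -43.43, -124.22, -355.27]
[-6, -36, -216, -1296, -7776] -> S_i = -6*6^i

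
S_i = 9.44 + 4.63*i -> [9.44, 14.07, 18.7, 23.33, 27.96]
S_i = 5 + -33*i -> [5, -28, -61, -94, -127]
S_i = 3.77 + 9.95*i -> [3.77, 13.72, 23.67, 33.62, 43.57]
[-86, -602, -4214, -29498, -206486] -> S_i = -86*7^i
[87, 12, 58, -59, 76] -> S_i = Random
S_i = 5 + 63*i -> [5, 68, 131, 194, 257]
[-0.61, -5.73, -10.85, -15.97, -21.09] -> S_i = -0.61 + -5.12*i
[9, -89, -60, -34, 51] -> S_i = Random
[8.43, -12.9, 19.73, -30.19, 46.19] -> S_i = 8.43*(-1.53)^i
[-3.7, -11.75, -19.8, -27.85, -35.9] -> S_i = -3.70 + -8.05*i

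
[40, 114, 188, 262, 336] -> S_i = 40 + 74*i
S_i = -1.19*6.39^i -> [-1.19, -7.6, -48.59, -310.49, -1984.04]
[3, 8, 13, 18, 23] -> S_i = 3 + 5*i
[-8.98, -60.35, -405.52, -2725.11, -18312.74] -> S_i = -8.98*6.72^i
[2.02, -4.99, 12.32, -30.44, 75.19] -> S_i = 2.02*(-2.47)^i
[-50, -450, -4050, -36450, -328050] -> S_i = -50*9^i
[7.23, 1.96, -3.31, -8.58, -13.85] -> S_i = 7.23 + -5.27*i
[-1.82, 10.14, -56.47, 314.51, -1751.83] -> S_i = -1.82*(-5.57)^i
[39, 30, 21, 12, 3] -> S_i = 39 + -9*i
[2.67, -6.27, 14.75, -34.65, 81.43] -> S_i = 2.67*(-2.35)^i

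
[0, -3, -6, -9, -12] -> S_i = 0 + -3*i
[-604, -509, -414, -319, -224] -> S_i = -604 + 95*i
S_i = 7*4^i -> [7, 28, 112, 448, 1792]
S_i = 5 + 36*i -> [5, 41, 77, 113, 149]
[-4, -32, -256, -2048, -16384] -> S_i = -4*8^i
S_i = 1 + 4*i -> [1, 5, 9, 13, 17]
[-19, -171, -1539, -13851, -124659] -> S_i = -19*9^i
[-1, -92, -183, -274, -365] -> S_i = -1 + -91*i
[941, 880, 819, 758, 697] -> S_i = 941 + -61*i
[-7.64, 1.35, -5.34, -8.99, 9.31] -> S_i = Random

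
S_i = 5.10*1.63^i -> [5.1, 8.31, 13.55, 22.09, 36.0]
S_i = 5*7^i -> [5, 35, 245, 1715, 12005]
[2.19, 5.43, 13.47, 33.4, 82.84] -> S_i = 2.19*2.48^i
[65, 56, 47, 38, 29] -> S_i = 65 + -9*i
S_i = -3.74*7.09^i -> [-3.74, -26.52, -188.0, -1332.94, -9450.54]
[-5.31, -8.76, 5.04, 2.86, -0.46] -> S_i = Random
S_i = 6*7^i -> [6, 42, 294, 2058, 14406]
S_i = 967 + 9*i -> [967, 976, 985, 994, 1003]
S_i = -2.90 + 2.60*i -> [-2.9, -0.3, 2.3, 4.9, 7.5]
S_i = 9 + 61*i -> [9, 70, 131, 192, 253]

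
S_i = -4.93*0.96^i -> [-4.93, -4.73, -4.54, -4.36, -4.19]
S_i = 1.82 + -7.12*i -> [1.82, -5.3, -12.42, -19.54, -26.66]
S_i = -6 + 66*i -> [-6, 60, 126, 192, 258]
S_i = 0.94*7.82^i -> [0.94, 7.35, 57.48, 449.52, 3515.24]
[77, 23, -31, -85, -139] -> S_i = 77 + -54*i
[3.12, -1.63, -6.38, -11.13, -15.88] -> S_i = 3.12 + -4.75*i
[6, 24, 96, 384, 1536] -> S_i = 6*4^i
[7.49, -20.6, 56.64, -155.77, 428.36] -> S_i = 7.49*(-2.75)^i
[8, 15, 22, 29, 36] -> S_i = 8 + 7*i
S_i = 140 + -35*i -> [140, 105, 70, 35, 0]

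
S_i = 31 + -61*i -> [31, -30, -91, -152, -213]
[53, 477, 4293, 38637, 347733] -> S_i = 53*9^i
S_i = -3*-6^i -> [-3, 18, -108, 648, -3888]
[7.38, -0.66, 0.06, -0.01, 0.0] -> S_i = 7.38*(-0.09)^i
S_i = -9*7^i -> [-9, -63, -441, -3087, -21609]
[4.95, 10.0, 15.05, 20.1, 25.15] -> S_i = 4.95 + 5.05*i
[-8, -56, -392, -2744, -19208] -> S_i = -8*7^i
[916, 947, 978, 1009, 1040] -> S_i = 916 + 31*i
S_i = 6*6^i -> [6, 36, 216, 1296, 7776]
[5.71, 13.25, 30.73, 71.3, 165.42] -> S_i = 5.71*2.32^i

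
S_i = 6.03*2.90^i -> [6.03, 17.49, 50.71, 147.07, 426.49]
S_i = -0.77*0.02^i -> [-0.77, -0.02, -0.0, -0.0, -0.0]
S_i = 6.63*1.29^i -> [6.63, 8.55, 11.03, 14.23, 18.36]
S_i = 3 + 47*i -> [3, 50, 97, 144, 191]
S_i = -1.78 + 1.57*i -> [-1.78, -0.21, 1.36, 2.93, 4.5]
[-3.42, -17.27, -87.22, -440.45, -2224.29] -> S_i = -3.42*5.05^i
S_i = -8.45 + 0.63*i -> [-8.45, -7.82, -7.19, -6.56, -5.93]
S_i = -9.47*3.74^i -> [-9.47, -35.42, -132.46, -495.41, -1852.83]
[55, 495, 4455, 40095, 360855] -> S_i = 55*9^i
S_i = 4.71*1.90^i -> [4.71, 8.95, 17.0, 32.31, 61.38]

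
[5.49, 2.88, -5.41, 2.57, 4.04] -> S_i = Random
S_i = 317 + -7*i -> [317, 310, 303, 296, 289]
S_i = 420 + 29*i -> [420, 449, 478, 507, 536]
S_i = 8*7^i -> [8, 56, 392, 2744, 19208]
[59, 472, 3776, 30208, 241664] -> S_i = 59*8^i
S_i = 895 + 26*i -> [895, 921, 947, 973, 999]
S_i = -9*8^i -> [-9, -72, -576, -4608, -36864]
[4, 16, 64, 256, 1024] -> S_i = 4*4^i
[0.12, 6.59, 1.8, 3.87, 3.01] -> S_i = Random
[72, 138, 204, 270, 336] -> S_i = 72 + 66*i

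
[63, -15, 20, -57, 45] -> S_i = Random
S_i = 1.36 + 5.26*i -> [1.36, 6.62, 11.88, 17.14, 22.4]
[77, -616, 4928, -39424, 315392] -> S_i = 77*-8^i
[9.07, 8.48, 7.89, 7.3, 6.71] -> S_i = 9.07 + -0.59*i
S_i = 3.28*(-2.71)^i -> [3.28, -8.89, 24.09, -65.28, 176.91]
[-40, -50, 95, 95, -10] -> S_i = Random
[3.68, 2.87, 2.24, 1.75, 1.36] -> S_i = 3.68*0.78^i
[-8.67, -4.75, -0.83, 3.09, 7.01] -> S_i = -8.67 + 3.92*i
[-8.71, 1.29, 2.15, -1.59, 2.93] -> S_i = Random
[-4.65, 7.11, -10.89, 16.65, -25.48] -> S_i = -4.65*(-1.53)^i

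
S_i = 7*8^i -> [7, 56, 448, 3584, 28672]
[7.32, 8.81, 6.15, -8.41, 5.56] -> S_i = Random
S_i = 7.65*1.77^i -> [7.65, 13.54, 23.97, 42.42, 75.09]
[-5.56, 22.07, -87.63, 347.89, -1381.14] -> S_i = -5.56*(-3.97)^i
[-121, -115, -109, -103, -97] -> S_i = -121 + 6*i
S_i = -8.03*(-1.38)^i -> [-8.03, 11.08, -15.29, 21.1, -29.12]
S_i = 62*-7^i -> [62, -434, 3038, -21266, 148862]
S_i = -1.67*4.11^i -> [-1.67, -6.86, -28.21, -115.94, -476.52]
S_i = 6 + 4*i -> [6, 10, 14, 18, 22]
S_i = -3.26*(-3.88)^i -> [-3.26, 12.65, -49.08, 190.42, -738.83]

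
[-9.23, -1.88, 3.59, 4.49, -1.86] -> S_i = Random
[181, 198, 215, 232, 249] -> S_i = 181 + 17*i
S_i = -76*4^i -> [-76, -304, -1216, -4864, -19456]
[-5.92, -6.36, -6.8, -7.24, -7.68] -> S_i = -5.92 + -0.44*i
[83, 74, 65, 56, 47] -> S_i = 83 + -9*i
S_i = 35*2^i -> [35, 70, 140, 280, 560]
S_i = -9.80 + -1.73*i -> [-9.8, -11.53, -13.26, -14.99, -16.72]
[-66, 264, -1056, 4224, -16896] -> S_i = -66*-4^i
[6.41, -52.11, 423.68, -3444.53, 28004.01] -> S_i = 6.41*(-8.13)^i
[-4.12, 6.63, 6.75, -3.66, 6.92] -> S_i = Random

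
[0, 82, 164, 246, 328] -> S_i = 0 + 82*i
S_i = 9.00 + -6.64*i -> [9.0, 2.36, -4.28, -10.92, -17.56]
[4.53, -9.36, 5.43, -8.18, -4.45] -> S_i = Random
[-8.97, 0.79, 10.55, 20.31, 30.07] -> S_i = -8.97 + 9.76*i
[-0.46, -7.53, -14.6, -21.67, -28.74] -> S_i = -0.46 + -7.07*i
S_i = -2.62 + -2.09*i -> [-2.62, -4.71, -6.8, -8.89, -10.98]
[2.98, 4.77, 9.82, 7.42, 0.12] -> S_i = Random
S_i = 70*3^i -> [70, 210, 630, 1890, 5670]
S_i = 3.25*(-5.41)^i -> [3.25, -17.58, 95.12, -514.61, 2784.02]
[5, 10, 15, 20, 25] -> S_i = 5 + 5*i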